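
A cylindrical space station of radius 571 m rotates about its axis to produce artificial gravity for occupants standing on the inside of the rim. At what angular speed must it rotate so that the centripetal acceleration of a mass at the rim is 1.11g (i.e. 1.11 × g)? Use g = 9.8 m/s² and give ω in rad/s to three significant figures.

0.138 rad/s

Centripetal acceleration a_c = ω²r. Setting ω²r = 1.11g:
ω = √(1.11g / r) = √(1.11 × 9.8 / 571) = √0.01905 = 0.1380 rad/s.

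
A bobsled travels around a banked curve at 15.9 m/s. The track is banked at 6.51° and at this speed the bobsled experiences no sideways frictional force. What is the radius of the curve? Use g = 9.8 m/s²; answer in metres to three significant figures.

Frictionless banking: tanθ = v²/(rg), so r = v²/(g tanθ).
r = (15.9)²/(9.8 × tan 6.51°) = 252.8/(9.8 × 0.1141) = 252.8/1.118 = 226.1 m.

226 m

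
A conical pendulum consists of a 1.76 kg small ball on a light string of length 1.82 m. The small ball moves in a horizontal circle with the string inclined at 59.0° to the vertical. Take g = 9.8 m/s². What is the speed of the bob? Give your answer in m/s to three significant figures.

5.04 m/s

The radius of the circle is r = L sinθ = 1.82 × sin 59.0° = 1.560 m.
Horizontally T sinθ = mv²/r and vertically T cosθ = mg, so tanθ = v²/(rg).
v = √(r g tanθ) = √(1.560 × 9.8 × 1.664) = √25.44 = 5.044 m/s.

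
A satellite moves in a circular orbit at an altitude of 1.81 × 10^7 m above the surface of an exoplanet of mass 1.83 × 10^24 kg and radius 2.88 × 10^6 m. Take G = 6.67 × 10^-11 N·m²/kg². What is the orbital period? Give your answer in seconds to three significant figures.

54700 s

r = R + h = 2.88 × 10^6 + 1.81 × 10^7 = 2.098 × 10^7 m. Gravity provides the centripetal force: G M m / r² = m v² / r ⇒ v = √(GM/r) = 2412 m/s.
T = 2πr/v = 2π × 2.098 × 10^7 / 2412 = 54650 s.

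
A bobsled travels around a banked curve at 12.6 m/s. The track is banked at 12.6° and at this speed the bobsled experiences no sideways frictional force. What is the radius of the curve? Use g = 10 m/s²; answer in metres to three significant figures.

71.0 m

Frictionless banking: tanθ = v²/(rg), so r = v²/(g tanθ).
r = (12.6)²/(10.0 × tan 12.6°) = 158.8/(10.0 × 0.2235) = 158.8/2.235 = 71.03 m.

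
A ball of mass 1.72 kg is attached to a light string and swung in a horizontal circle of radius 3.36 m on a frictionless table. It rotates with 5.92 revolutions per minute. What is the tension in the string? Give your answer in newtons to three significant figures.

ω = 5.92 rev/min × 2π/60 = 0.6199 rad/s, so v = ωr = 0.6199 × 3.36 = 2.083 m/s.
The tension is the only horizontal force, so it supplies the full centripetal force: T = m v²/r = 1.72 × (2.083)²/3.36 = 1.72 × 4.339/3.36 = 2.221 N.

2.22 N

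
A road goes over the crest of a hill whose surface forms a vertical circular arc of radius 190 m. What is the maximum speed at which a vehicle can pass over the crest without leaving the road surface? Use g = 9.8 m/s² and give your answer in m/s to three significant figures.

At the crest the centre of the circle is below the vehicle, so the net downward (centripetal) force is mg − N = mv²/r.
The vehicle leaves the road when N → 0, giving v_max = √(g r) = √(9.8 × 190) = 43.15 m/s.

43.2 m/s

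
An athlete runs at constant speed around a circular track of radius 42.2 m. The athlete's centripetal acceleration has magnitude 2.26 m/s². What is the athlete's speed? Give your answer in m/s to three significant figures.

9.77 m/s

a_c = v²/r ⇒ v = √(a_c · r) = √(2.26 × 42.2) = √95.37 = 9.766 m/s.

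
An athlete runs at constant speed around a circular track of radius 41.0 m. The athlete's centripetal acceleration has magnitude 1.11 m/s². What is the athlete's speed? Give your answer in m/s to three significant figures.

6.75 m/s

a_c = v²/r ⇒ v = √(a_c · r) = √(1.11 × 41.0) = √45.51 = 6.746 m/s.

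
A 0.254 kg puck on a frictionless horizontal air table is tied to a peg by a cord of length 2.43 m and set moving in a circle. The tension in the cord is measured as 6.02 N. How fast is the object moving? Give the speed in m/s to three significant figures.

7.59 m/s

T = m v²/r ⇒ v = √(T r / m) = √(6.02 × 2.43 / 0.254) = √57.59 = 7.589 m/s.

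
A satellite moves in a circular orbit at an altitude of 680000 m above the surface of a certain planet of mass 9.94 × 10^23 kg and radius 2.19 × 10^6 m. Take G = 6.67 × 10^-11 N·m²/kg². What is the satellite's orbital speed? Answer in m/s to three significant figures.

4810 m/s

Orbital radius r = R + h = 2.19 × 10^6 + 680000 = 2.870 × 10^6 m.
Gravity supplies the centripetal force: G M m / r² = m v² / r, so v = √(GM/r).
v = √(6.67 × 10^-11 × 9.94 × 10^23 / 2.870 × 10^6) = √(2.310 × 10^7) = 4806 m/s.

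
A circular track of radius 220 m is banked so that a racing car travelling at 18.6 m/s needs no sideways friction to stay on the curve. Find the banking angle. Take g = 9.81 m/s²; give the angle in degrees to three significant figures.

With no friction, the horizontal component of the normal force provides the centripetal force: N sinθ = mv²/r, while N cosθ = mg vertically.
Dividing: tanθ = v²/(r g) = (18.6)²/(220 × 9.81) = 346.0/2158 = 0.1603.
θ = arctan(0.1603) = 9.107°.

9.11°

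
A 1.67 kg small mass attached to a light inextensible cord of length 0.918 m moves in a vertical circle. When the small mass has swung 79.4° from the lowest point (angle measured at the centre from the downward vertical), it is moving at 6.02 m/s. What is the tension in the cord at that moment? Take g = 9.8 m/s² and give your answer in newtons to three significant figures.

Take the radial direction toward the centre of the circle as positive. The component of the weight along the string toward the centre is −mg cos φ (φ measured from the bottom), so Newton's second law along the string gives T − mg cos φ = m v²/r.
cos 79.4° = 0.1840, so T = m(v²/r + g cos φ) = 1.67 × ((6.02)²/0.918 + 9.8 × 0.1840) = 1.67 × (39.48 + (1.803)) = 1.67 × 41.28 = 68.94 N.

68.9 N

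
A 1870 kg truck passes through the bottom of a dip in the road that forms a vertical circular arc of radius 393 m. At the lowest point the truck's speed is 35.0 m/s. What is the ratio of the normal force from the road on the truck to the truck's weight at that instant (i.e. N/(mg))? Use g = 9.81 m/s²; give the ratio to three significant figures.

1.32

At the bottom, N − mg = mv²/r, so N = m(v²/r + g) and N/(mg) = v²/(rg) + 1 = (35.0)²/(393 × 9.81) + 1 = 0.3177 + 1 = 1.318.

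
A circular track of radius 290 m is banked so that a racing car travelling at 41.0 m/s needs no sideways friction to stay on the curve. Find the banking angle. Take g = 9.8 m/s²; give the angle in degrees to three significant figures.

With no friction, the horizontal component of the normal force provides the centripetal force: N sinθ = mv²/r, while N cosθ = mg vertically.
Dividing: tanθ = v²/(r g) = (41.0)²/(290 × 9.8) = 1681/2842 = 0.5915.
θ = arctan(0.5915) = 30.60°.

30.6°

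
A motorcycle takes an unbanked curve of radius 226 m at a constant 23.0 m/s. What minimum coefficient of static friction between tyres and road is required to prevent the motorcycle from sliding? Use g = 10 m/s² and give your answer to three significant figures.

Friction provides the centripetal force: μ_s m g = m v²/r, so μ_s = v²/(g r) = (23.00)²/(10.0 × 226) = 529.0/2260 = 0.2341.

0.234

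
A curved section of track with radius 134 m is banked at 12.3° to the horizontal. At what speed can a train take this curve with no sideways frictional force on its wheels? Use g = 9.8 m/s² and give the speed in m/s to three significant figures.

On a frictionless banked curve, N sinθ = mv²/r and N cosθ = mg, so tanθ = v²/(rg).
v = √(r g tanθ) = √(134 × 9.8 × tan 12.3°) = √(134 × 9.8 × 0.2180) = √286.3 = 16.92 m/s.

16.9 m/s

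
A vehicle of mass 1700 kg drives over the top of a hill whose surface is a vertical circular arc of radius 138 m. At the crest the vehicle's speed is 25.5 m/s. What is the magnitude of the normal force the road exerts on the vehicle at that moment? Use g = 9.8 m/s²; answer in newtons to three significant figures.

8650 N

At the crest the centripetal acceleration points downward (toward the centre of the arc), so mg − N = mv²/r.
N = m(g − v²/r) = 1700 × (9.8 − (25.5)²/138) = 1700 × (9.8 − 4.712) = 1700 × 5.088 = 8650 N.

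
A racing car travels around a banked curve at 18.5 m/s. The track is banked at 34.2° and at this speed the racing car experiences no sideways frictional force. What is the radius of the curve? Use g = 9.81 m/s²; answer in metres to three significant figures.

51.3 m

Frictionless banking: tanθ = v²/(rg), so r = v²/(g tanθ).
r = (18.5)²/(9.81 × tan 34.2°) = 342.2/(9.81 × 0.6796) = 342.2/6.667 = 51.34 m.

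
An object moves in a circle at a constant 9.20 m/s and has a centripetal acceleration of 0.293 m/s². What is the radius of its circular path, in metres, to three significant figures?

289 m

a_c = v²/r ⇒ r = v²/a_c = (9.20)²/0.293 = 84.64/0.293 = 288.9 m.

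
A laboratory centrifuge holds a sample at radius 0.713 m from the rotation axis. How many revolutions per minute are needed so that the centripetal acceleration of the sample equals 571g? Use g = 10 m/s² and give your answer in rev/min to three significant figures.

855 rev/min

Require ω²r = 571g, so ω = √(571 × 10.0/0.713) = 89.49 rad/s.
In rev/min: ω × 60/(2π) = 89.49 × 60/(2π) = 854.6 rev/min.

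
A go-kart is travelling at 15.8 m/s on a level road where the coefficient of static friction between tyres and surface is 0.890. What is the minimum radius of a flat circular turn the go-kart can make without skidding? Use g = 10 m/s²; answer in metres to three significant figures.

28.0 m

At the limit, μ_s m g = m v²/r, so r_min = v²/(μ_s g) = (15.8)²/(0.890 × 10.0) = 249.6/8.900 = 28.05 m.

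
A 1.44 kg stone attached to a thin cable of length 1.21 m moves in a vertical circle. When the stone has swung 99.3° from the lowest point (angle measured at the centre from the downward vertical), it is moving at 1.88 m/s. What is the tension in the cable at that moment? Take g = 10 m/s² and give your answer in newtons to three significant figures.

Take the radial direction toward the centre of the circle as positive. The component of the weight along the string toward the centre is −mg cos φ (φ measured from the bottom), so Newton's second law along the string gives T − mg cos φ = m v²/r.
cos 99.3° = -0.1616, so T = m(v²/r + g cos φ) = 1.44 × ((1.88)²/1.21 + 10.0 × -0.1616) = 1.44 × (2.921 + (-1.616)) = 1.44 × 1.305 = 1.879 N.

1.88 N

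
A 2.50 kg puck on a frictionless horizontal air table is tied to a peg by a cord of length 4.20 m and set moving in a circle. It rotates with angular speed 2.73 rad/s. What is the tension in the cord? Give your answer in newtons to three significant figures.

v = ωr = 2.73 × 4.20 = 11.47 m/s.
The tension is the only horizontal force, so it supplies the full centripetal force: T = m v²/r = 2.50 × (11.47)²/4.20 = 2.50 × 131.5/4.20 = 78.26 N.

78.3 N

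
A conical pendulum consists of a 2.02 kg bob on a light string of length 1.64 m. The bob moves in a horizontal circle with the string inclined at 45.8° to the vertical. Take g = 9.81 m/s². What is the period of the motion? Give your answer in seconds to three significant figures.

r = L sinθ = 1.176 m. From T sinθ = mω²r and T cosθ = mg: tanθ = ω²r/g, so ω² = g tanθ / r = g/(L cosθ).
ω = √(g/(L cosθ)) = √(9.81/(1.64 × 0.6972)) = √8.580 = 2.929 rad/s.
Period = 2π/ω = 2.145 s.

2.15 s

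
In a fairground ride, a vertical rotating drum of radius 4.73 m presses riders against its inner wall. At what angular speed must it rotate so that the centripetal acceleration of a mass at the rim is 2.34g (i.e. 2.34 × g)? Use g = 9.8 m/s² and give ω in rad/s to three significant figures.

Centripetal acceleration a_c = ω²r. Setting ω²r = 2.34g:
ω = √(2.34g / r) = √(2.34 × 9.8 / 4.73) = √4.848 = 2.202 rad/s.

2.20 rad/s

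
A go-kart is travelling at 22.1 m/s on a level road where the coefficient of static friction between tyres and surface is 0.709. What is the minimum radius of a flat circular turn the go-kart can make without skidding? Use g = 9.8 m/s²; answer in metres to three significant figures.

At the limit, μ_s m g = m v²/r, so r_min = v²/(μ_s g) = (22.1)²/(0.709 × 9.8) = 488.4/6.948 = 70.29 m.

70.3 m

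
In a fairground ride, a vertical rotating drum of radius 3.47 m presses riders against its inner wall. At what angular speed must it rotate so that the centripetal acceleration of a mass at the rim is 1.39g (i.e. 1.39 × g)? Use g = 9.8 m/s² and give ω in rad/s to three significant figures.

1.98 rad/s

Centripetal acceleration a_c = ω²r. Setting ω²r = 1.39g:
ω = √(1.39g / r) = √(1.39 × 9.8 / 3.47) = √3.926 = 1.981 rad/s.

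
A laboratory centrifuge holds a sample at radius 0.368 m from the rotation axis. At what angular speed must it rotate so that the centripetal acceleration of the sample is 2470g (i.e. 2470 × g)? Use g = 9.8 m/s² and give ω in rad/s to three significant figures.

256 rad/s

Centripetal acceleration a_c = ω²r. Setting ω²r = 2470g:
ω = √(2470g / r) = √(2470 × 9.8 / 0.368) = √65780 = 256.5 rad/s.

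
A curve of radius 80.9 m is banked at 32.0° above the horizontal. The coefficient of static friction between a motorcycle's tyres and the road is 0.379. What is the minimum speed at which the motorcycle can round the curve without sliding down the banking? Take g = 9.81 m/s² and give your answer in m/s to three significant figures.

At the minimum speed, friction acts up the slope at its limiting value f = μN. Radially (horizontal, toward centre): N sinθ − μN cosθ = mv²/r. Vertically: N cosθ + μN sinθ = mg.
Dividing: v² = r g (sinθ − μcosθ)/(cosθ + μsinθ).
sinθ − μcosθ = 0.5299 − 0.379×0.8480 = 0.2085; cosθ + μsinθ = 0.8480 + 0.379×0.5299 = 1.049.
v² = 80.9 × 9.81 × 0.2085/1.049 = 157.8 m²/s², so v = 12.56 m/s.

12.6 m/s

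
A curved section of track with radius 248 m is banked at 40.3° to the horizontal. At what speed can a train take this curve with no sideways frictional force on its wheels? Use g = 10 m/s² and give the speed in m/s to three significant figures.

On a frictionless banked curve, N sinθ = mv²/r and N cosθ = mg, so tanθ = v²/(rg).
v = √(r g tanθ) = √(248 × 10.0 × tan 40.3°) = √(248 × 10.0 × 0.8481) = √2103 = 45.86 m/s.

45.9 m/s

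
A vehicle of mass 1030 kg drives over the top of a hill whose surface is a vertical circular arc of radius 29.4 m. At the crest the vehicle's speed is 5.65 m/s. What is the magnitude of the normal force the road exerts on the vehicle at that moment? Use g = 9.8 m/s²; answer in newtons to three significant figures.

8980 N

At the crest the centripetal acceleration points downward (toward the centre of the arc), so mg − N = mv²/r.
N = m(g − v²/r) = 1030 × (9.8 − (5.65)²/29.4) = 1030 × (9.8 − 1.086) = 1030 × 8.714 = 8976 N.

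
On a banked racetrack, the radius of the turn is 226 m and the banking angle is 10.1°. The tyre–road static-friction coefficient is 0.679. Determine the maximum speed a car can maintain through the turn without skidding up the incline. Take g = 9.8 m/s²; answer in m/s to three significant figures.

At the maximum speed, friction acts down the slope at its limiting value f = μN. Radially (horizontal, toward centre): N sinθ + μN cosθ = mv²/r. Vertically: N cosθ − μN sinθ = mg.
Dividing: v² = r g (sinθ + μcosθ)/(cosθ − μsinθ).
sinθ + μcosθ = 0.1754 + 0.679×0.9845 = 0.8438; cosθ − μsinθ = 0.9845 − 0.679×0.1754 = 0.8654.
v² = 226 × 9.8 × 0.8438/0.8654 = 2160 m²/s², so v = 46.47 m/s.

46.5 m/s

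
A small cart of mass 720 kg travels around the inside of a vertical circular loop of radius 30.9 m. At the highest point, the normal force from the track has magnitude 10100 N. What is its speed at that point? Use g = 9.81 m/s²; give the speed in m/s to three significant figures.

At the top, N + mg = mv²/r, so v = √(r(N/m + g)) = √(30.9 × (10100/720 + 9.81)) = √(30.9 × 23.84) = √736.6 = 27.14 m/s.

27.1 m/s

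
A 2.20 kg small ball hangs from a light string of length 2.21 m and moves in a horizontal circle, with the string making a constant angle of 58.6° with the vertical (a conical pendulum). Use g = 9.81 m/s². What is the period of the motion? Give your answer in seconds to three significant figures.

2.15 s

r = L sinθ = 1.886 m. From T sinθ = mω²r and T cosθ = mg: tanθ = ω²r/g, so ω² = g tanθ / r = g/(L cosθ).
ω = √(g/(L cosθ)) = √(9.81/(2.21 × 0.5210)) = √8.520 = 2.919 rad/s.
Period = 2π/ω = 2.153 s.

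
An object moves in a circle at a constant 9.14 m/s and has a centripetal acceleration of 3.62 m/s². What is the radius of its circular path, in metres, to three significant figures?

23.1 m

a_c = v²/r ⇒ r = v²/a_c = (9.14)²/3.62 = 83.54/3.62 = 23.08 m.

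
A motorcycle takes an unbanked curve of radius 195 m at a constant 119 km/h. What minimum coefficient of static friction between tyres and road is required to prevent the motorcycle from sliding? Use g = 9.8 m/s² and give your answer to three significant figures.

0.572

v = 119/3.6 = 33.06 m/s.
Friction provides the centripetal force: μ_s m g = m v²/r, so μ_s = v²/(g r) = (33.06)²/(9.8 × 195) = 1093/1911 = 0.5718.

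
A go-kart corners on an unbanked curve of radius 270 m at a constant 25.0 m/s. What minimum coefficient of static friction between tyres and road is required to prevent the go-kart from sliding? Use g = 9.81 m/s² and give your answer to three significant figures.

0.236

Friction provides the centripetal force: μ_s m g = m v²/r, so μ_s = v²/(g r) = (25.00)²/(9.81 × 270) = 625.0/2649 = 0.2360.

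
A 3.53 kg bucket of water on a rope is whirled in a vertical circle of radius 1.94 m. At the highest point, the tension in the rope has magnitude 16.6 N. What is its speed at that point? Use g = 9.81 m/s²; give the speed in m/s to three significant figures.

At the top, T + mg = mv²/r, so v = √(r(T/m + g)) = √(1.94 × (16.6/3.53 + 9.81)) = √(1.94 × 14.51) = √28.15 = 5.306 m/s.

5.31 m/s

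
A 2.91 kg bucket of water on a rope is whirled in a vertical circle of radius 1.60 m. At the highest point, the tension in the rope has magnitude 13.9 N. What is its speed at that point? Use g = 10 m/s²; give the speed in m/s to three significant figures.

At the top, T + mg = mv²/r, so v = √(r(T/m + g)) = √(1.60 × (13.9/2.91 + 10.0)) = √(1.60 × 14.78) = √23.64 = 4.862 m/s.

4.86 m/s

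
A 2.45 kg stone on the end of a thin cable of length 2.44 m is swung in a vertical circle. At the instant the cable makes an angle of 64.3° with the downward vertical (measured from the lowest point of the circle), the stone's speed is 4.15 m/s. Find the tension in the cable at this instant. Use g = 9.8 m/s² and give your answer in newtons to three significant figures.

27.7 N

Take the radial direction toward the centre of the circle as positive. The component of the weight along the string toward the centre is −mg cos φ (φ measured from the bottom), so Newton's second law along the string gives T − mg cos φ = m v²/r.
cos 64.3° = 0.4337, so T = m(v²/r + g cos φ) = 2.45 × ((4.15)²/2.44 + 9.8 × 0.4337) = 2.45 × (7.058 + (4.250)) = 2.45 × 11.31 = 27.71 N.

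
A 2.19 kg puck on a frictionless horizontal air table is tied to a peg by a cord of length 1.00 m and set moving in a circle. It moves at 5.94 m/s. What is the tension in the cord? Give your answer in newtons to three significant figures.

The tension is the only horizontal force, so it supplies the full centripetal force: T = m v²/r = 2.19 × (5.940)²/1.00 = 2.19 × 35.28/1.00 = 77.27 N.

77.3 N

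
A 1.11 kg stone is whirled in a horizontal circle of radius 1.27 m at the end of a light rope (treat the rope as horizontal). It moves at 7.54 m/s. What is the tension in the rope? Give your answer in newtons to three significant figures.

49.7 N

The tension is the only horizontal force, so it supplies the full centripetal force: T = m v²/r = 1.11 × (7.540)²/1.27 = 1.11 × 56.85/1.27 = 49.69 N.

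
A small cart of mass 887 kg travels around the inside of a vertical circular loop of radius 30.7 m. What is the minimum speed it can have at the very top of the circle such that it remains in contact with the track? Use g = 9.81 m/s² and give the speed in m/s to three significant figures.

17.4 m/s

At the highest point the centre is directly below, so both the weight and N act inward: N + mg = mv²/r.
At minimum speed N → 0, so mg = mv_min²/r ⇒ v_min = √(g r) = √(9.81 × 30.7) = 17.35 m/s.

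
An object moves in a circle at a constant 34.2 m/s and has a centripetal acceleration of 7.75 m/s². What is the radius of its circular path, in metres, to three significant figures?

151 m

a_c = v²/r ⇒ r = v²/a_c = (34.2)²/7.75 = 1170/7.75 = 150.9 m.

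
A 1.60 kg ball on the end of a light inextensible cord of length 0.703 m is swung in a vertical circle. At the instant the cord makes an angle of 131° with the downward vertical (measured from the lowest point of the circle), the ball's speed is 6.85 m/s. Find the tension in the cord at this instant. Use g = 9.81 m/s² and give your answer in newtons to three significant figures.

Take the radial direction toward the centre of the circle as positive. The component of the weight along the string toward the centre is −mg cos φ (φ measured from the bottom), so Newton's second law along the string gives T − mg cos φ = m v²/r.
cos 131° = -0.6561, so T = m(v²/r + g cos φ) = 1.60 × ((6.85)²/0.703 + 9.81 × -0.6561) = 1.60 × (66.75 + (-6.436)) = 1.60 × 60.31 = 96.50 N.

96.5 N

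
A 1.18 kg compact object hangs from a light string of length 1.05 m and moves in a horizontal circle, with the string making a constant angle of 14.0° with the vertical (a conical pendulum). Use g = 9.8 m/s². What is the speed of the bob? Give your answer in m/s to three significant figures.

The radius of the circle is r = L sinθ = 1.05 × sin 14.0° = 0.2540 m.
Horizontally T sinθ = mv²/r and vertically T cosθ = mg, so tanθ = v²/(rg).
v = √(r g tanθ) = √(0.2540 × 9.8 × 0.2493) = √0.6207 = 0.7878 m/s.

0.788 m/s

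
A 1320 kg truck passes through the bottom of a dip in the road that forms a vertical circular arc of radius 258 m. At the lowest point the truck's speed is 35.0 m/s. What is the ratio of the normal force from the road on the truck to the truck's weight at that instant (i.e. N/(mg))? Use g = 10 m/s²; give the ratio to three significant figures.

At the bottom, N − mg = mv²/r, so N = m(v²/r + g) and N/(mg) = v²/(rg) + 1 = (35.0)²/(258 × 10.0) + 1 = 0.4748 + 1 = 1.475.

1.47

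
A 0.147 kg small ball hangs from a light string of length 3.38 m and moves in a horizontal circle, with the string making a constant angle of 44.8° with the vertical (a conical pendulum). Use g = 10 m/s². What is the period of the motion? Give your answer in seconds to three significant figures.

3.08 s

r = L sinθ = 2.382 m. From T sinθ = mω²r and T cosθ = mg: tanθ = ω²r/g, so ω² = g tanθ / r = g/(L cosθ).
ω = √(g/(L cosθ)) = √(10.0/(3.38 × 0.7096)) = √4.170 = 2.042 rad/s.
Period = 2π/ω = 3.077 s.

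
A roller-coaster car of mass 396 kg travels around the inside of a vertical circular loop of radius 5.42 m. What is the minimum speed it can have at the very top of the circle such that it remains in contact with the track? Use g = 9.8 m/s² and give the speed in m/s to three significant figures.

7.29 m/s

At the top, both weight mg and N point toward the centre: N + mg = mv²/r.
At minimum speed N → 0, so mg = mv_min²/r ⇒ v_min = √(g r) = √(9.8 × 5.42) = 7.288 m/s.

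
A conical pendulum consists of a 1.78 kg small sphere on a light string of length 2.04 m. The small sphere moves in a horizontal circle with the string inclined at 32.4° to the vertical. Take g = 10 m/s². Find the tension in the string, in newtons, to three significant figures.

21.1 N

Vertically the bob has no acceleration, so T cosθ = mg.
T = mg/cosθ = 1.78 × 10.0 / cos 32.4° = 17.80/0.8443 = 21.08 N.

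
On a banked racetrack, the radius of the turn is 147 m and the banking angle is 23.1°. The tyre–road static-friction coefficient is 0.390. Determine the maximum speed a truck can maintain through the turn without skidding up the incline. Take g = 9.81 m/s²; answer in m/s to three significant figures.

37.6 m/s

At the maximum speed, friction acts down the slope at its limiting value f = μN. Radially (horizontal, toward centre): N sinθ + μN cosθ = mv²/r. Vertically: N cosθ − μN sinθ = mg.
Dividing: v² = r g (sinθ + μcosθ)/(cosθ − μsinθ).
sinθ + μcosθ = 0.3923 + 0.390×0.9198 = 0.7511; cosθ − μsinθ = 0.9198 − 0.390×0.3923 = 0.7668.
v² = 147 × 9.81 × 0.7511/0.7668 = 1412 m²/s², so v = 37.58 m/s.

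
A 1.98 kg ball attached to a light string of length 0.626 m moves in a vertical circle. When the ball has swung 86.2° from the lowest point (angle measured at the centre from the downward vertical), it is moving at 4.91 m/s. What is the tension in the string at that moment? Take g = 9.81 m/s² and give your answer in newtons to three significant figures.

77.5 N

Take the radial direction toward the centre of the circle as positive. The component of the weight along the string toward the centre is −mg cos φ (φ measured from the bottom), so Newton's second law along the string gives T − mg cos φ = m v²/r.
cos 86.2° = 0.06627, so T = m(v²/r + g cos φ) = 1.98 × ((4.91)²/0.626 + 9.81 × 0.06627) = 1.98 × (38.51 + (0.6501)) = 1.98 × 39.16 = 77.54 N.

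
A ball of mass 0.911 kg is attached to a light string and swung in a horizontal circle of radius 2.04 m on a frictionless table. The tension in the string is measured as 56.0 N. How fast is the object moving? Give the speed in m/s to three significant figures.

11.2 m/s

T = m v²/r ⇒ v = √(T r / m) = √(56.0 × 2.04 / 0.911) = √125.4 = 11.20 m/s.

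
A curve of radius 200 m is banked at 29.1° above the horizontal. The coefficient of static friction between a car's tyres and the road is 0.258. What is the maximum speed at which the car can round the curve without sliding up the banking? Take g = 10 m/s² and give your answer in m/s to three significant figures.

43.6 m/s

At the maximum speed, friction acts down the slope at its limiting value f = μN. Radially (horizontal, toward centre): N sinθ + μN cosθ = mv²/r. Vertically: N cosθ − μN sinθ = mg.
Dividing: v² = r g (sinθ + μcosθ)/(cosθ − μsinθ).
sinθ + μcosθ = 0.4863 + 0.258×0.8738 = 0.7118; cosθ − μsinθ = 0.8738 − 0.258×0.4863 = 0.7483.
v² = 200 × 10.0 × 0.7118/0.7483 = 1902 m²/s², so v = 43.62 m/s.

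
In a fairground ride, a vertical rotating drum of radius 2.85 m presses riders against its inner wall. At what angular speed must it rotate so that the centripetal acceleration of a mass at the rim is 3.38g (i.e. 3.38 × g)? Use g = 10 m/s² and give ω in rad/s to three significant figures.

Centripetal acceleration a_c = ω²r. Setting ω²r = 3.38g:
ω = √(3.38g / r) = √(3.38 × 10.0 / 2.85) = √11.86 = 3.444 rad/s.

3.44 rad/s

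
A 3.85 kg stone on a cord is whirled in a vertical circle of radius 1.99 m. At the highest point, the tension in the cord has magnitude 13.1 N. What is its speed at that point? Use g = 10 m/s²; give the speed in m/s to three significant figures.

At the top, T + mg = mv²/r, so v = √(r(T/m + g)) = √(1.99 × (13.1/3.85 + 10.0)) = √(1.99 × 13.40) = √26.67 = 5.164 m/s.

5.16 m/s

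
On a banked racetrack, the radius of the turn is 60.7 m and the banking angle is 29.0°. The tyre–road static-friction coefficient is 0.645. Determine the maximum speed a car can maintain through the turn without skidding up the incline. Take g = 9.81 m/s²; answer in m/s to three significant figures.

33.3 m/s

At the maximum speed, friction acts down the slope at its limiting value f = μN. Radially (horizontal, toward centre): N sinθ + μN cosθ = mv²/r. Vertically: N cosθ − μN sinθ = mg.
Dividing: v² = r g (sinθ + μcosθ)/(cosθ − μsinθ).
sinθ + μcosθ = 0.4848 + 0.645×0.8746 = 1.049; cosθ − μsinθ = 0.8746 − 0.645×0.4848 = 0.5619.
v² = 60.7 × 9.81 × 1.049/0.5619 = 1112 m²/s², so v = 33.34 m/s.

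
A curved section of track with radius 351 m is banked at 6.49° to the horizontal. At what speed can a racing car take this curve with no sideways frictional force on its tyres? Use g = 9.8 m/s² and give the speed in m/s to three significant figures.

On a frictionless banked curve, N sinθ = mv²/r and N cosθ = mg, so tanθ = v²/(rg).
v = √(r g tanθ) = √(351 × 9.8 × tan 6.49°) = √(351 × 9.8 × 0.1138) = √391.3 = 19.78 m/s.

19.8 m/s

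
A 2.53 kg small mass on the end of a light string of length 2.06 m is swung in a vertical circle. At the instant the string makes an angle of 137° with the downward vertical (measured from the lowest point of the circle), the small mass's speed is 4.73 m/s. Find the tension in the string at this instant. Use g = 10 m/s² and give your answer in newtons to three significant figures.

8.97 N

Take the radial direction toward the centre of the circle as positive. The component of the weight along the string toward the centre is −mg cos φ (φ measured from the bottom), so Newton's second law along the string gives T − mg cos φ = m v²/r.
cos 137° = -0.7314, so T = m(v²/r + g cos φ) = 2.53 × ((4.73)²/2.06 + 10.0 × -0.7314) = 2.53 × (10.86 + (-7.314)) = 2.53 × 3.547 = 8.974 N.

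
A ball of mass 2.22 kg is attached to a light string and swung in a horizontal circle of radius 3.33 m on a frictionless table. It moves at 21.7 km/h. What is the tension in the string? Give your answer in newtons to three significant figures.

v = 21.7 km/h = 21.7/3.6 = 6.028 m/s.
The tension is the only horizontal force, so it supplies the full centripetal force: T = m v²/r = 2.22 × (6.028)²/3.33 = 2.22 × 36.33/3.33 = 24.22 N.

24.2 N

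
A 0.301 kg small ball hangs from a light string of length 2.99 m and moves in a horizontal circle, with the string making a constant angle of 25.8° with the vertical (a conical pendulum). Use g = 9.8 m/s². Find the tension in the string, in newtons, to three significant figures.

Vertically the bob has no acceleration, so T cosθ = mg.
T = mg/cosθ = 0.301 × 9.8 / cos 25.8° = 2.950/0.9003 = 3.276 N.

3.28 N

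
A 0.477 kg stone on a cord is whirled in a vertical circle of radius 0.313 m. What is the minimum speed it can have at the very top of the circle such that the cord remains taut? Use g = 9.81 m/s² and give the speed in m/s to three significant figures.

1.75 m/s

At the highest point the centre is directly below, so both the weight and T act inward: T + mg = mv²/r.
At minimum speed T → 0, so mg = mv_min²/r ⇒ v_min = √(g r) = √(9.81 × 0.313) = 1.752 m/s.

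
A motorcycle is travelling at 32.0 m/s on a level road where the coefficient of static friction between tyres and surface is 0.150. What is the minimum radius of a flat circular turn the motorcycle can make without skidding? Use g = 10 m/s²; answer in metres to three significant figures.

683 m

At the limit, μ_s m g = m v²/r, so r_min = v²/(μ_s g) = (32.0)²/(0.150 × 10.0) = 1024/1.500 = 682.7 m.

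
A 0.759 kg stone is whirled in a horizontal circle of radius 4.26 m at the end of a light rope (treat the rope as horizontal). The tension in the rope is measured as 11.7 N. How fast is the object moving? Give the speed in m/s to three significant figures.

T = m v²/r ⇒ v = √(T r / m) = √(11.7 × 4.26 / 0.759) = √65.67 = 8.104 m/s.

8.10 m/s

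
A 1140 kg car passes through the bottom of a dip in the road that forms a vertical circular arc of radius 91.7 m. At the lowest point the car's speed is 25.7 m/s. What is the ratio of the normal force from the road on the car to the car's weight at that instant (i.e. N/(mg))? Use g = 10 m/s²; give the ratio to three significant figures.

At the bottom, N − mg = mv²/r, so N = m(v²/r + g) and N/(mg) = v²/(rg) + 1 = (25.7)²/(91.7 × 10.0) + 1 = 0.7203 + 1 = 1.720.

1.72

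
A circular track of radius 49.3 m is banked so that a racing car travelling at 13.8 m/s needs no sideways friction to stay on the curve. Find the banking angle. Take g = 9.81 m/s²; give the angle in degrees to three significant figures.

With no friction, the horizontal component of the normal force provides the centripetal force: N sinθ = mv²/r, while N cosθ = mg vertically.
Dividing: tanθ = v²/(r g) = (13.8)²/(49.3 × 9.81) = 190.4/483.6 = 0.3938.
θ = arctan(0.3938) = 21.49°.

21.5°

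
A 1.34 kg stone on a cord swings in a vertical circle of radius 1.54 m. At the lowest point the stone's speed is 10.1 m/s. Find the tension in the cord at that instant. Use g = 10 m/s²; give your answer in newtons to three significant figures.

At the lowest point, T points up (toward the centre) and the weight mg points down (away from the centre), so the net inward force is T − mg = mv²/r.
T = m(v²/r + g) = 1.34 × ((10.1)²/1.54 + 10.0) = 1.34 × (66.24 + 10.0) = 1.34 × 76.24 = 102.2 N.

102 N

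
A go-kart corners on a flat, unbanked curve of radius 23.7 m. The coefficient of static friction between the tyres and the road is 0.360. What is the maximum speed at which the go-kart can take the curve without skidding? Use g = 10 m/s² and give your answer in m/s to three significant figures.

The only inward force on a level bend is static friction, so at the limit f_s = μ_s N = μ_s m g = m v²/r.
Mass cancels: v_max = √(μ_s g r) = √(0.360 × 10.0 × 23.7) = √85.32 = 9.237 m/s.

9.24 m/s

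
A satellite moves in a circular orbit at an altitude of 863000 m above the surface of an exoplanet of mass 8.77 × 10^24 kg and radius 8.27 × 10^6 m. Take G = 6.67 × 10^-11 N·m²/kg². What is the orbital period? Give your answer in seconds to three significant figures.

r = R + h = 8.27 × 10^6 + 863000 = 9.133 × 10^6 m. Gravity provides the centripetal force: G M m / r² = m v² / r ⇒ v = √(GM/r) = 8003 m/s.
T = 2πr/v = 2π × 9.133 × 10^6 / 8003 = 7170 s.

7170 s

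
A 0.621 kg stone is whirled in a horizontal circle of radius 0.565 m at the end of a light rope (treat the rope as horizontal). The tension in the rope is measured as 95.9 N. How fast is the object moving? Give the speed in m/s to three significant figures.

9.34 m/s

T = m v²/r ⇒ v = √(T r / m) = √(95.9 × 0.565 / 0.621) = √87.25 = 9.341 m/s.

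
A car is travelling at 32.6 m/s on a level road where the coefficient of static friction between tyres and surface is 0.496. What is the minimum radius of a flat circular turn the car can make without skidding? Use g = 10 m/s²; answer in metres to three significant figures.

At the limit, μ_s m g = m v²/r, so r_min = v²/(μ_s g) = (32.6)²/(0.496 × 10.0) = 1063/4.960 = 214.3 m.

214 m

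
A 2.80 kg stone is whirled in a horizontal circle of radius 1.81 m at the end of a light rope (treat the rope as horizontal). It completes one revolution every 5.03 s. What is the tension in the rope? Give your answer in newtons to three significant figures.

7.91 N

v = 2πr/T = 2π × 1.81/5.03 = 2.261 m/s.
The tension is the only horizontal force, so it supplies the full centripetal force: T = m v²/r = 2.80 × (2.261)²/1.81 = 2.80 × 5.112/1.81 = 7.908 N.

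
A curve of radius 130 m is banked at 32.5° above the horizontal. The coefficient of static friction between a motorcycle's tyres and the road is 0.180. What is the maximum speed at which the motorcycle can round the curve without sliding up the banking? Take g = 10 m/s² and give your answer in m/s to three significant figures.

34.6 m/s

At the maximum speed, friction acts down the slope at its limiting value f = μN. Radially (horizontal, toward centre): N sinθ + μN cosθ = mv²/r. Vertically: N cosθ − μN sinθ = mg.
Dividing: v² = r g (sinθ + μcosθ)/(cosθ − μsinθ).
sinθ + μcosθ = 0.5373 + 0.180×0.8434 = 0.6891; cosθ − μsinθ = 0.8434 − 0.180×0.5373 = 0.7467.
v² = 130 × 10.0 × 0.6891/0.7467 = 1200 m²/s², so v = 34.64 m/s.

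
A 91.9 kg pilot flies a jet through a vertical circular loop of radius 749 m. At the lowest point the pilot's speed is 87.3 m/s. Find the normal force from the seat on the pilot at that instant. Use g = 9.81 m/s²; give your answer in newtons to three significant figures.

At the lowest point, N points up (toward the centre) and the weight mg points down (away from the centre), so the net inward force is N − mg = mv²/r.
N = m(v²/r + g) = 91.9 × ((87.3)²/749 + 9.81) = 91.9 × (10.18 + 9.81) = 91.9 × 19.99 = 1837 N.

1840 N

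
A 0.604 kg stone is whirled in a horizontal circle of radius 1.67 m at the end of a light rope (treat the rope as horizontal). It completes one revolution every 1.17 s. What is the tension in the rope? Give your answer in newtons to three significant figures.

v = 2πr/T = 2π × 1.67/1.17 = 8.968 m/s.
The tension is the only horizontal force, so it supplies the full centripetal force: T = m v²/r = 0.604 × (8.968)²/1.67 = 0.604 × 80.43/1.67 = 29.09 N.

29.1 N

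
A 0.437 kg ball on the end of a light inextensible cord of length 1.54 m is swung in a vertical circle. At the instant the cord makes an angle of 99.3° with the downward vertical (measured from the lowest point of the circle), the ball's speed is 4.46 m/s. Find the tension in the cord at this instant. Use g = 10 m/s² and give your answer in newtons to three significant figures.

4.94 N

Take the radial direction toward the centre of the circle as positive. The component of the weight along the string toward the centre is −mg cos φ (φ measured from the bottom), so Newton's second law along the string gives T − mg cos φ = m v²/r.
cos 99.3° = -0.1616, so T = m(v²/r + g cos φ) = 0.437 × ((4.46)²/1.54 + 10.0 × -0.1616) = 0.437 × (12.92 + (-1.616)) = 0.437 × 11.30 = 4.938 N.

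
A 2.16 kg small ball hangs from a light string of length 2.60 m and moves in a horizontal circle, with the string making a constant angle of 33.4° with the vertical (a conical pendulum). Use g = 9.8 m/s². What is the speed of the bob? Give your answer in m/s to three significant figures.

The radius of the circle is r = L sinθ = 2.60 × sin 33.4° = 1.431 m.
Horizontally T sinθ = mv²/r and vertically T cosθ = mg, so tanθ = v²/(rg).
v = √(r g tanθ) = √(1.431 × 9.8 × 0.6594) = √9.249 = 3.041 m/s.

3.04 m/s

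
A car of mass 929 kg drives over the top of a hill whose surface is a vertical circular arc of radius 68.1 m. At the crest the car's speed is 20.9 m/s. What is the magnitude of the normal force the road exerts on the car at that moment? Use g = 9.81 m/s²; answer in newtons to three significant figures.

At the crest the centripetal acceleration points downward (toward the centre of the arc), so mg − N = mv²/r.
N = m(g − v²/r) = 929 × (9.81 − (20.9)²/68.1) = 929 × (9.81 − 6.414) = 929 × 3.396 = 3155 N.

3150 N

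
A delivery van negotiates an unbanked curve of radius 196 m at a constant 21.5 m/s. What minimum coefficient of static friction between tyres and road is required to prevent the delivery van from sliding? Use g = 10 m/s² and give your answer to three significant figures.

0.236

Friction provides the centripetal force: μ_s m g = m v²/r, so μ_s = v²/(g r) = (21.50)²/(10.0 × 196) = 462.2/1960 = 0.2358.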